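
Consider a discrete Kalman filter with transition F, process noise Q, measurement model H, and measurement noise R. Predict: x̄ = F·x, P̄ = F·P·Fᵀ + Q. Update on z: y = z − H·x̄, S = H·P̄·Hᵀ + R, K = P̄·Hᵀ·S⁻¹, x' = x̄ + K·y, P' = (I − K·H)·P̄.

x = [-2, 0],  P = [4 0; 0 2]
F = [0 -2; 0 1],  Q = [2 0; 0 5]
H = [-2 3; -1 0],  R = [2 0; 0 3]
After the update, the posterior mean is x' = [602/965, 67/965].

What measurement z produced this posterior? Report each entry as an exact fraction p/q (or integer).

z = [-1, -1]

x̄ = F·x = [0, 0]
P̄ = F·P·Fᵀ + Q = [10 -4; -4 7]
S = H·P̄·Hᵀ + R = [153 32; 32 13]
K = P̄·Hᵀ·S⁻¹ = [-96/965 -506/965; 249/965 -316/965]
x' − x̄ = [602/965, 67/965] = K·y
y = (KᵀK)⁻¹·Kᵀ·(x' − x̄) = [-1, -1]
z = y + H·x̄ = [-1, -1] + [0, 0] = [-1, -1]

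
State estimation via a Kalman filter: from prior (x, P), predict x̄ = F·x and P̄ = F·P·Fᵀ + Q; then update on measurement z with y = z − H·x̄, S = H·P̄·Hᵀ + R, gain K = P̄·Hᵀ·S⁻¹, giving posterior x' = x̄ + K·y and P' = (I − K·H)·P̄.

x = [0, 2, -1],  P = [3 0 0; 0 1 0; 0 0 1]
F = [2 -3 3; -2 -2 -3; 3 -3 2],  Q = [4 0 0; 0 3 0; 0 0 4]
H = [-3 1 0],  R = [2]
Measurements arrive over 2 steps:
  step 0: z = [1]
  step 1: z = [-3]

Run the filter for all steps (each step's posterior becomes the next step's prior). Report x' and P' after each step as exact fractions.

step 0: x' = [-303/142, -2251/426, -161/142], P' = [265/142 717/142 123/142; 717/142 6599/426 291/142; 123/142 291/142 1685/142]
step 1: x' = [5826185/802889, 15067066/802889, 5244823/802889], P' = [18545992/802889 55188768/802889 18481704/802889; 55188768/802889 165822754/802889 55129668/802889; 18481704/802889 55129668/802889 23974722/802889]

step 0: x̄ = F·x = [-9, -1, -8]
step 0: P̄ = F·P·Fᵀ + Q = [34 -15 33; -15 28 -18; 33 -18 44]
step 0: y = z − H·x̄ = [-25]
step 0: S = H·P̄·Hᵀ + R = [426]
step 0: K = P̄·Hᵀ·S⁻¹ = [-39/142; 73/426; -39/142]
step 0: x' = x̄ + K·y = [-303/142, -2251/426, -161/142]
step 0: P' = (I − K·H)·P̄ = [265/142 717/142 123/142; 717/142 6599/426 291/142; 123/142 291/142 1685/142]
step 1: x̄ = F·x = [581/71, 7769/426, 510/71]
step 1: P̄ = F·P·Fᵀ + Q = [12112/71 -1098/71 8988/71; -1098/71 108461/426 677/71; 8988/71 677/71 7284/71]
step 1: y = z − H·x̄ = [1411/426]
step 1: S = H·P̄·Hᵀ + R = [802889/426]
step 1: K = P̄·Hᵀ·S⁻¹ = [-224604/802889; 128225/802889; -157722/802889]
step 1: x' = x̄ + K·y = [5826185/802889, 15067066/802889, 5244823/802889]
step 1: P' = (I − K·H)·P̄ = [18545992/802889 55188768/802889 18481704/802889; 55188768/802889 165822754/802889 55129668/802889; 18481704/802889 55129668/802889 23974722/802889]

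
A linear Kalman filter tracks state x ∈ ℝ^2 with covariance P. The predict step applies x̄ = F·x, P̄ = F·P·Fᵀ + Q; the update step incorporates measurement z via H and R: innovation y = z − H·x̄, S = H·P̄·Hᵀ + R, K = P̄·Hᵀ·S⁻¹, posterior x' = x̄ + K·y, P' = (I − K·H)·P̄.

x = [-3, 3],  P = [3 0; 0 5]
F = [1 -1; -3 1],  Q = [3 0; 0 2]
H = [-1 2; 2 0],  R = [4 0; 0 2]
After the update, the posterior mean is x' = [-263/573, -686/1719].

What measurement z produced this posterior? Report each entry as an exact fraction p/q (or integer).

z = [-1, -1]

x̄ = F·x = [-6, 12]
P̄ = F·P·Fᵀ + Q = [11 -14; -14 34]
S = H·P̄·Hᵀ + R = [207 -78; -78 46]
K = P̄·Hᵀ·S⁻¹ = [-13/573 84/191; 794/1719 100/573]
x' − x̄ = [3175/573, -21314/1719] = K·y
y = (KᵀK)⁻¹·Kᵀ·(x' − x̄) = [-31, 11]
z = y + H·x̄ = [-31, 11] + [30, -12] = [-1, -1]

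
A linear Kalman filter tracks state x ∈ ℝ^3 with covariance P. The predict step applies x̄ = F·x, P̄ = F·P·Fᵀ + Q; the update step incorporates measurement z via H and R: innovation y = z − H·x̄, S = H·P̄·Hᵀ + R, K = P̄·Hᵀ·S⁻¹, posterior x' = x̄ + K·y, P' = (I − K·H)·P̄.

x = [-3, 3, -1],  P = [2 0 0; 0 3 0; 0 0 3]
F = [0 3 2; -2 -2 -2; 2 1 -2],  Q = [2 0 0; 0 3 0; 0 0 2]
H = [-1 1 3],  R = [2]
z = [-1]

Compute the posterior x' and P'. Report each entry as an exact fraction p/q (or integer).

x' = [2023/369, 1151/369, 163/369]
P' = [8729/369 -6350/369 4973/369; -6350/369 9434/369 -5222/369; 4973/369 -5222/369 3449/369]

x̄ = F·x = [7, 2, -1]
P̄ = F·P·Fᵀ + Q = [41 -30 -3; -30 35 -2; -3 -2 25]
y = z − H·x̄ = [7]
S = H·P̄·Hᵀ + R = [369]
K = P̄·Hᵀ·S⁻¹ = [-80/369; 59/369; 76/369]
x' = x̄ + K·y = [2023/369, 1151/369, 163/369]
P' = (I − K·H)·P̄ = [8729/369 -6350/369 4973/369; -6350/369 9434/369 -5222/369; 4973/369 -5222/369 3449/369]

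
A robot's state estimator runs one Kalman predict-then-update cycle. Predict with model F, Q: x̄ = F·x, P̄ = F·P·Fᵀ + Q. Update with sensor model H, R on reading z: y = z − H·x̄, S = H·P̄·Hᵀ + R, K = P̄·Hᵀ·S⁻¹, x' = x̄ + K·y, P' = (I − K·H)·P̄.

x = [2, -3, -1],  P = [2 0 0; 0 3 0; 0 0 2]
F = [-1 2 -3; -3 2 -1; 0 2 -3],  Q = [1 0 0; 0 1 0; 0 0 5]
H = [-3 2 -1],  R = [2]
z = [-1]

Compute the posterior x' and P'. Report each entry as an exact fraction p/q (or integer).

x' = [-1673/286, -1609/143, -1125/286]
P' = [2877/286 2460/143 1371/286; 2460/143 4431/143 1506/143; 1371/286 1506/143 2089/286]

x̄ = F·x = [-5, -11, -3]
P̄ = F·P·Fᵀ + Q = [33 24 30; 24 33 18; 30 18 35]
y = z − H·x̄ = [3]
S = H·P̄·Hᵀ + R = [286]
K = P̄·Hᵀ·S⁻¹ = [-81/286; -12/143; -89/286]
x' = x̄ + K·y = [-1673/286, -1609/143, -1125/286]
P' = (I − K·H)·P̄ = [2877/286 2460/143 1371/286; 2460/143 4431/143 1506/143; 1371/286 1506/143 2089/286]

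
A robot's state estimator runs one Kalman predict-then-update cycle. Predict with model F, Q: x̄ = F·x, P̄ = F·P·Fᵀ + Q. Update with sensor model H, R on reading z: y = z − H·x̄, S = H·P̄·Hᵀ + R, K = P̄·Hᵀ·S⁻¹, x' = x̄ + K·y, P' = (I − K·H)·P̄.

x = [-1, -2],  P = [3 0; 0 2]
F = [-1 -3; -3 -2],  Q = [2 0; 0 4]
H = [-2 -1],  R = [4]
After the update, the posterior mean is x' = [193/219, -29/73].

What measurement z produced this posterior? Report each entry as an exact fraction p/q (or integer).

x̄ = F·x = [7, 7]
P̄ = F·P·Fᵀ + Q = [23 21; 21 39]
S = H·P̄·Hᵀ + R = [219]
K = P̄·Hᵀ·S⁻¹ = [-67/219; -27/73]
x' − x̄ = [-1340/219, -540/73] = K·y
y = (KᵀK)⁻¹·Kᵀ·(x' − x̄) = [20]
z = y + H·x̄ = [20] + [-21] = [-1]

z = [-1]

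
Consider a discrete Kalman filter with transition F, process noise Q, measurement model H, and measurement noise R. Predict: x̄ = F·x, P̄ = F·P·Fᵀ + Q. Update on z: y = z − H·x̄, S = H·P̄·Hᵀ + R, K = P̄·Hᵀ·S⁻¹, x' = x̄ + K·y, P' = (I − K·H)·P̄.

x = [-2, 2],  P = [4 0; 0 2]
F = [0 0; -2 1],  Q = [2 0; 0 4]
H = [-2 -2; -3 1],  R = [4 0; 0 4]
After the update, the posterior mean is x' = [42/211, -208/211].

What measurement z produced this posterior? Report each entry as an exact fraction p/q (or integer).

z = [2, -2]

x̄ = F·x = [0, 6]
P̄ = F·P·Fᵀ + Q = [2 0; 0 22]
S = H·P̄·Hᵀ + R = [100 -32; -32 44]
K = P̄·Hᵀ·S⁻¹ = [-23/211 -91/422; -77/211 99/422]
x' − x̄ = [42/211, -1474/211] = K·y
y = (KᵀK)⁻¹·Kᵀ·(x' − x̄) = [14, -8]
z = y + H·x̄ = [14, -8] + [-12, 6] = [2, -2]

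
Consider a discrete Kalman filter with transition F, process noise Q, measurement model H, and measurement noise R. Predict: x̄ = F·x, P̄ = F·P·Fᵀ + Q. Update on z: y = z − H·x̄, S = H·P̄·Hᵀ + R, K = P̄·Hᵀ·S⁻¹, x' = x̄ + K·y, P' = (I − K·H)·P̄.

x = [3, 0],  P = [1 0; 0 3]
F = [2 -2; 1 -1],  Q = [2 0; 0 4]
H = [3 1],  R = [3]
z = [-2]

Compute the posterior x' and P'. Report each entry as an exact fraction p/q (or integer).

x' = [-100/221, -73/221]
P' = [134/221 -216/221; -216/221 744/221]

x̄ = F·x = [6, 3]
P̄ = F·P·Fᵀ + Q = [18 8; 8 8]
y = z − H·x̄ = [-23]
S = H·P̄·Hᵀ + R = [221]
K = P̄·Hᵀ·S⁻¹ = [62/221; 32/221]
x' = x̄ + K·y = [-100/221, -73/221]
P' = (I − K·H)·P̄ = [134/221 -216/221; -216/221 744/221]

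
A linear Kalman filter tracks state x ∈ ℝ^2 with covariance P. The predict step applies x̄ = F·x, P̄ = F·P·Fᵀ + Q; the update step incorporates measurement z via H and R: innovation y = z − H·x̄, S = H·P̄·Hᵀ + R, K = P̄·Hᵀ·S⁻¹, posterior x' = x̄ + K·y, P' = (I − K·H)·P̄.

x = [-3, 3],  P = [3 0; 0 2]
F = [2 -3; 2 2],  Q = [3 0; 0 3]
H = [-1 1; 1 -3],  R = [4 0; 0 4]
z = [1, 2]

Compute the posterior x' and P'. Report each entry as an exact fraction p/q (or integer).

x̄ = F·x = [-15, 0]
P̄ = F·P·Fᵀ + Q = [33 0; 0 23]
y = z − H·x̄ = [-14, 17]
S = H·P̄·Hᵀ + R = [60 -102; -102 244]
K = P̄·Hᵀ·S⁻¹ = [-781/706 -231/706; -713/2118 -299/706]
x' = x̄ + K·y = [-3583/706, -5267/2118]
P' = (I − K·H)·P̄ = [2574/353 1012/353; 1012/353 1610/1059]

x' = [-3583/706, -5267/2118]
P' = [2574/353 1012/353; 1012/353 1610/1059]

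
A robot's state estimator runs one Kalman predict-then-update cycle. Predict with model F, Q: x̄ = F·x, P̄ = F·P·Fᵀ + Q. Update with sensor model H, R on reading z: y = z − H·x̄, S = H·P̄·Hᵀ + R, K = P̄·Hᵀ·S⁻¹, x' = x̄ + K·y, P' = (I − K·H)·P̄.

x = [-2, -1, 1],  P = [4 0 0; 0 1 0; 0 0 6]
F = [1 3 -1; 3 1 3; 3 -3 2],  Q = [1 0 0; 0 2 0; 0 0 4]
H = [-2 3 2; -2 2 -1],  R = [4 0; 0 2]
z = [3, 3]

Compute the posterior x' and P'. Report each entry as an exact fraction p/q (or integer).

x̄ = F·x = [-6, -4, -1]
P̄ = F·P·Fᵀ + Q = [20 -3 -9; -3 93 69; -9 69 73]
y = z − H·x̄ = [5, -2]
S = H·P̄·Hᵀ + R = [2149 609; 609 239]
K = P̄·Hᵀ·S⁻¹ = [652/14273 -553/2039; 2619/14273 96/2039; 2723/10195 -3398/10195]
x' = x̄ + K·y = [-74636/14273, -45341/14273, 10216/10195]
P' = (I − K·H)·P̄ = [185917/14273 157518/14273 -7008/2039; 157518/14273 136896/14273 -6084/2039; -7008/2039 -6084/2039 16036/10195]

x' = [-74636/14273, -45341/14273, 10216/10195]
P' = [185917/14273 157518/14273 -7008/2039; 157518/14273 136896/14273 -6084/2039; -7008/2039 -6084/2039 16036/10195]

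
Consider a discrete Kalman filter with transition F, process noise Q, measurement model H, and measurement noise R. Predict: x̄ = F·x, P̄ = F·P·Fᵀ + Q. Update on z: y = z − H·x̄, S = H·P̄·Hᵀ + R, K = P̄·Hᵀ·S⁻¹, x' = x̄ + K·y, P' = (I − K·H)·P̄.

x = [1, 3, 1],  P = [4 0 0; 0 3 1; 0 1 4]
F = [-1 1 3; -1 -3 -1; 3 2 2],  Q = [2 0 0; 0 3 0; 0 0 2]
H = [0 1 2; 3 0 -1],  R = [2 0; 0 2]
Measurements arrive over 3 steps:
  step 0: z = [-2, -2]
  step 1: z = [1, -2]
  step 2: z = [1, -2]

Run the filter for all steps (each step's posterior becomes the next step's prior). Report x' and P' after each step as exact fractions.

step 0: x' = [3567/59153, -360946/59153, 126409/59153], P' = [60096/59153 -251804/59153 138806/59153; -251804/59153 1445246/59153 -741760/59153; 138806/59153 -741760/59153 409646/59153]
step 1: x' = [-30352218/13183133, 148300307/13183133, -69191725/13183133], P' = [175487230/145014463 -894684476/145014463 41397070/13183133; -894684476/145014463 5845723586/145014463 -256868736/13183133; 41397070/13183133 -256868736/13183133 130332038/13183133]
step 2: x' = [257439642728/437361133283, -2960989943631/437361133283, 1592337853322/437361133283], P' = [652020687656/437361133283 -3491759798188/437361133283 1762321484928/437361133283; -3491759798188/437361133283 22746574457722/437361133283 -11032129446368/437361133283; 1762321484928/437361133283 -11032129446368/437361133283 5554901355468/437361133283]

step 0: x̄ = F·x = [5, -11, 11]
step 0: P̄ = F·P·Fᵀ + Q = [51 -27 26; -27 44 -46; 26 -46 74]
step 0: y = z − H·x̄ = [-13, -6]
step 0: S = H·P̄·Hᵀ + R = [158 -27; -27 379]
step 0: K = P̄·Hᵀ·S⁻¹ = [12904/59153 20741/59153; -19137/59153 -6826/59153; 38766/59153 3386/59153]
step 0: x' = x̄ + K·y = [3567/59153, -360946/59153, 126409/59153]
step 0: P' = (I − K·H)·P̄ = [60096/59153 -251804/59153 138806/59153; -251804/59153 1445246/59153 -741760/59153; 138806/59153 -741760/59153 409646/59153]
step 1: x̄ = F·x = [14714/59153, 952862/59153, -458373/59153]
step 1: P̄ = F·P·Fᵀ + Q = [530674/59153 1131800/59153 -46162/59153; 1131800/59153 7970643/59153 -1661162/59153; -46162/59153 -1661162/59153 788682/59153]
step 1: y = z − H·x̄ = [23037/59153, -620821/59153]
step 1: S = H·P̄·Hᵀ + R = [4599029/59153 3202226/59153; 3202226/59153 5960026/59153]
step 1: K = P̄·Hᵀ·S⁻¹ = [8025532/145014463 35546960/145014463; 97305697/145014463 70751334/145014463; 1897670/13183133 -3070414/13183133]
step 1: x' = x̄ + K·y = [-30352218/13183133, 148300307/13183133, -69191725/13183133]
step 1: P' = (I − K·H)·P̄ = [175487230/145014463 -894684476/145014463 41397070/13183133; -894684476/145014463 5845723586/145014463 -256868736/13183133; 41397070/13183133 -256868736/13183133 130332038/13183133]
step 2: x̄ = F·x = [-28922650/13183133, -345356978/13183133, 67160510/13183133]
step 2: P̄ = F·P·Fᵀ + Q = [1317937260/145014463 3892815686/145014463 -544658864/145014463; 3892815686/145014463 33244987419/145014463 -8298968888/145014463; -544658864/145014463 -8298968888/145014463 3110668772/145014463]
step 2: y = z − H·x̄ = [224219091/13183133, 127562194/13183133]
step 2: S = H·P̄·Hᵀ + R = [12781815881/145014463 10488125218/145014463; 10488125218/145014463 18530086222/145014463]
step 2: K = P̄·Hᵀ·S⁻¹ = [16441585834/437361133283 96870289020/437361133283; 341157782493/437361133283 278425025902/437361133283; 38836632284/437361133283 -133968450342/437361133283]
step 2: x' = x̄ + K·y = [257439642728/437361133283, -2960989943631/437361133283, 1592337853322/437361133283]
step 2: P' = (I − K·H)·P̄ = [652020687656/437361133283 -3491759798188/437361133283 1762321484928/437361133283; -3491759798188/437361133283 22746574457722/437361133283 -11032129446368/437361133283; 1762321484928/437361133283 -11032129446368/437361133283 5554901355468/437361133283]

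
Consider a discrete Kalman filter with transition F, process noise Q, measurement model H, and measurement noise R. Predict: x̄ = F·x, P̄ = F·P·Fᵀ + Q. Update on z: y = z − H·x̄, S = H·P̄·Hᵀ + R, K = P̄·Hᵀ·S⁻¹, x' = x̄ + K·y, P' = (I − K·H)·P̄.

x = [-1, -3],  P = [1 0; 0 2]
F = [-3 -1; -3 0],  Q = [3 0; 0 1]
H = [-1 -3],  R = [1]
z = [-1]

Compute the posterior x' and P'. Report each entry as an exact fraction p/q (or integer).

x̄ = F·x = [6, 3]
P̄ = F·P·Fᵀ + Q = [14 9; 9 10]
y = z − H·x̄ = [14]
S = H·P̄·Hᵀ + R = [159]
K = P̄·Hᵀ·S⁻¹ = [-41/159; -13/53]
x' = x̄ + K·y = [380/159, -23/53]
P' = (I − K·H)·P̄ = [545/159 -56/53; -56/53 23/53]

x' = [380/159, -23/53]
P' = [545/159 -56/53; -56/53 23/53]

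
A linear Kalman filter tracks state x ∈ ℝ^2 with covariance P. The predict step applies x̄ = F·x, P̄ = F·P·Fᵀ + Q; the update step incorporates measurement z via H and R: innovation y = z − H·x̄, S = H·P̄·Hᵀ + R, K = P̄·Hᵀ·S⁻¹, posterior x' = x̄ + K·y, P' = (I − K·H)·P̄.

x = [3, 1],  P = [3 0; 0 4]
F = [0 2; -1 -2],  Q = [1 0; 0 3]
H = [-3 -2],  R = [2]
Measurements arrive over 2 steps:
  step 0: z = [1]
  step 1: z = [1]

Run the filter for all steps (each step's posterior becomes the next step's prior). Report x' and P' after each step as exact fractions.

step 0: x̄ = F·x = [2, -5]
step 0: P̄ = F·P·Fᵀ + Q = [17 -16; -16 22]
step 0: y = z − H·x̄ = [-3]
step 0: S = H·P̄·Hᵀ + R = [51]
step 0: K = P̄·Hᵀ·S⁻¹ = [-19/51; 4/51]
step 0: x' = x̄ + K·y = [53/17, -89/17]
step 0: P' = (I − K·H)·P̄ = [506/51 -740/51; -740/51 1106/51]
step 1: x̄ = F·x = [-178/17, 125/17]
step 1: P̄ = F·P·Fᵀ + Q = [4475/51 -2944/51; -2944/51 2123/51]
step 1: y = z − H·x̄ = [-267/17]
step 1: S = H·P̄·Hᵀ + R = [13541/51]
step 1: K = P̄·Hᵀ·S⁻¹ = [-7537/13541; 4586/13541]
step 1: x' = x̄ + K·y = [-23407/13541, 27539/13541]
step 1: P' = (I − K·H)·P̄ = [74306/13541 -103922/13541; -103922/13541 151297/13541]

step 0: x' = [53/17, -89/17], P' = [506/51 -740/51; -740/51 1106/51]
step 1: x' = [-23407/13541, 27539/13541], P' = [74306/13541 -103922/13541; -103922/13541 151297/13541]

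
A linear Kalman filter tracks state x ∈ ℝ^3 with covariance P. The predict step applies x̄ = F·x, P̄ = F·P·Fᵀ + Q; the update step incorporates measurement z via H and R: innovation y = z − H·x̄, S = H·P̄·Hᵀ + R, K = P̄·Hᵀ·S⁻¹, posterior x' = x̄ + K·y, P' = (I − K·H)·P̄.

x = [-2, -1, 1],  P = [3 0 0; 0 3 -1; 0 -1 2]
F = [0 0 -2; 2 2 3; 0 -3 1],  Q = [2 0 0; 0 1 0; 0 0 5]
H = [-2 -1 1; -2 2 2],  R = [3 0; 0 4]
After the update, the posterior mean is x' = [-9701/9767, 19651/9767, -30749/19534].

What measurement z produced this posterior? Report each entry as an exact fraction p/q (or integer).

z = [-2, 3]

x̄ = F·x = [-2, -3, 4]
P̄ = F·P·Fᵀ + Q = [10 -8 -10; -8 31 -5; -10 -5 40]
S = H·P̄·Hᵀ + R = [132 134; 134 432]
K = P̄·Hᵀ·S⁻¹ = [-500/9767 -1111/9767; -4438/9767 2914/9767; 4005/9767 1585/19534]
x' − x̄ = [9833/9767, 48952/9767, -108885/19534] = K·y
y = (KᵀK)⁻¹·Kᵀ·(x' − x̄) = [-13, -3]
z = y + H·x̄ = [-13, -3] + [11, 6] = [-2, 3]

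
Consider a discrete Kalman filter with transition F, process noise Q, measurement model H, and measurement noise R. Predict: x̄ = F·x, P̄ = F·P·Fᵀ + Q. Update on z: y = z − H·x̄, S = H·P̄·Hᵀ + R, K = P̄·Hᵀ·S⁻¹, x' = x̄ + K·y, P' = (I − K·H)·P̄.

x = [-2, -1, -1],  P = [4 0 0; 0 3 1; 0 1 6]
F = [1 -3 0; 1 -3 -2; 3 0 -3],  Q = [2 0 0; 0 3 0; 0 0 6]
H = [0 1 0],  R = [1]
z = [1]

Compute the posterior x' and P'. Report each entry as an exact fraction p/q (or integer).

x̄ = F·x = [1, 3, -3]
P̄ = F·P·Fᵀ + Q = [33 37 21; 37 70 57; 21 57 96]
y = z − H·x̄ = [-2]
S = H·P̄·Hᵀ + R = [71]
K = P̄·Hᵀ·S⁻¹ = [37/71; 70/71; 57/71]
x' = x̄ + K·y = [-3/71, 73/71, -327/71]
P' = (I − K·H)·P̄ = [974/71 37/71 -618/71; 37/71 70/71 57/71; -618/71 57/71 3567/71]

x' = [-3/71, 73/71, -327/71]
P' = [974/71 37/71 -618/71; 37/71 70/71 57/71; -618/71 57/71 3567/71]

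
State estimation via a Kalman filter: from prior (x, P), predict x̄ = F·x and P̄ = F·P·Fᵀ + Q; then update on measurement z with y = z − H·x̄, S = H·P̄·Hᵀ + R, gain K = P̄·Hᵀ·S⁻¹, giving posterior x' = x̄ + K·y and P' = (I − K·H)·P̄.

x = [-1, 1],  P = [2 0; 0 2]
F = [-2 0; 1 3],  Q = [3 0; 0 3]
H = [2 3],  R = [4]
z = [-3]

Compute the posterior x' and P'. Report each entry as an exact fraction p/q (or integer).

x' = [284/207, -379/207]
P' = [2177/207 -1438/207; -1438/207 1040/207]

x̄ = F·x = [2, 2]
P̄ = F·P·Fᵀ + Q = [11 -4; -4 23]
y = z − H·x̄ = [-13]
S = H·P̄·Hᵀ + R = [207]
K = P̄·Hᵀ·S⁻¹ = [10/207; 61/207]
x' = x̄ + K·y = [284/207, -379/207]
P' = (I − K·H)·P̄ = [2177/207 -1438/207; -1438/207 1040/207]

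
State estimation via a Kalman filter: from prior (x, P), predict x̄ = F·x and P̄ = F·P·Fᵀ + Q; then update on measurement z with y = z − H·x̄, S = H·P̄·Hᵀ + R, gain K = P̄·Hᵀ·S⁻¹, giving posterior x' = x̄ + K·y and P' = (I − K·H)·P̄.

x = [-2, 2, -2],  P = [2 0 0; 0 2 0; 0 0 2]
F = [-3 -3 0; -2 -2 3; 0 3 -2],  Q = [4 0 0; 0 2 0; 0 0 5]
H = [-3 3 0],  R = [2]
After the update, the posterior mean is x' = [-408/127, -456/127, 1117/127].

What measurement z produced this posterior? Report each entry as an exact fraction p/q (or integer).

x̄ = F·x = [0, -6, 10]
P̄ = F·P·Fᵀ + Q = [40 24 -18; 24 36 -24; -18 -24 31]
S = H·P̄·Hᵀ + R = [254]
K = P̄·Hᵀ·S⁻¹ = [-24/127; 18/127; -9/127]
x' − x̄ = [-408/127, 306/127, -153/127] = K·y
y = (KᵀK)⁻¹·Kᵀ·(x' − x̄) = [17]
z = y + H·x̄ = [17] + [-18] = [-1]

z = [-1]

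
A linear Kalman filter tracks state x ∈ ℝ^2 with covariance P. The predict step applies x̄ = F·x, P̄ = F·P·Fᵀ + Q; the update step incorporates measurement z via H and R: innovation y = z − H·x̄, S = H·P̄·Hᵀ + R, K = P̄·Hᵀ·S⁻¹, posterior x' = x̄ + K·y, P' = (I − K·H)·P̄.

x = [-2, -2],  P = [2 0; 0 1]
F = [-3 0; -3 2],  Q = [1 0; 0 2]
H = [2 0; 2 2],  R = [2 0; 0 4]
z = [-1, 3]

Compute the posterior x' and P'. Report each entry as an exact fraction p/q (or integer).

x' = [177/764, 257/382]
P' = [151/382 -57/191; -57/191 210/191]

x̄ = F·x = [6, 2]
P̄ = F·P·Fᵀ + Q = [19 18; 18 24]
y = z − H·x̄ = [-13, -13]
S = H·P̄·Hᵀ + R = [78 148; 148 320]
K = P̄·Hᵀ·S⁻¹ = [151/382 37/764; -57/191 153/382]
x' = x̄ + K·y = [177/764, 257/382]
P' = (I − K·H)·P̄ = [151/382 -57/191; -57/191 210/191]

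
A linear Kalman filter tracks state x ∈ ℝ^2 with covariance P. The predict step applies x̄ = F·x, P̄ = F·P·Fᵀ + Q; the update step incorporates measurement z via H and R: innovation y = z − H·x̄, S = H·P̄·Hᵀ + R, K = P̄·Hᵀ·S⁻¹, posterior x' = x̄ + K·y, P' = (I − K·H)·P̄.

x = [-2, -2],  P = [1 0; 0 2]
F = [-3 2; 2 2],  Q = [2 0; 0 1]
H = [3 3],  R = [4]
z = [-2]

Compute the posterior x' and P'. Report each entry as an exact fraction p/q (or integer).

x̄ = F·x = [2, -8]
P̄ = F·P·Fᵀ + Q = [19 2; 2 13]
y = z − H·x̄ = [16]
S = H·P̄·Hᵀ + R = [328]
K = P̄·Hᵀ·S⁻¹ = [63/328; 45/328]
x' = x̄ + K·y = [208/41, -238/41]
P' = (I − K·H)·P̄ = [2263/328 -2179/328; -2179/328 2239/328]

x' = [208/41, -238/41]
P' = [2263/328 -2179/328; -2179/328 2239/328]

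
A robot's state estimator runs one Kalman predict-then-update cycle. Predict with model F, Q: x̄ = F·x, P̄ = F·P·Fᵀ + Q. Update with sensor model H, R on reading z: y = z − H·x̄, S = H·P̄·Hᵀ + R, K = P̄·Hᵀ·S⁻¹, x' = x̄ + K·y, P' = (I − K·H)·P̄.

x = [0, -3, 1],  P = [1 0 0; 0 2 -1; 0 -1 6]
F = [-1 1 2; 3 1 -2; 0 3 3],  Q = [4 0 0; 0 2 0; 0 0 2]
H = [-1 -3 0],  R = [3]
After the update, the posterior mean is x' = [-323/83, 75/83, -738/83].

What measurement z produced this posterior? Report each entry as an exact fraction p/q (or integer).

x̄ = F·x = [-1, -5, -6]
P̄ = F·P·Fᵀ + Q = [27 -25 33; -25 41 -27; 33 -27 56]
S = H·P̄·Hᵀ + R = [249]
K = P̄·Hᵀ·S⁻¹ = [16/83; -98/249; 16/83]
x' − x̄ = [-240/83, 490/83, -240/83] = K·y
y = (KᵀK)⁻¹·Kᵀ·(x' − x̄) = [-15]
z = y + H·x̄ = [-15] + [16] = [1]

z = [1]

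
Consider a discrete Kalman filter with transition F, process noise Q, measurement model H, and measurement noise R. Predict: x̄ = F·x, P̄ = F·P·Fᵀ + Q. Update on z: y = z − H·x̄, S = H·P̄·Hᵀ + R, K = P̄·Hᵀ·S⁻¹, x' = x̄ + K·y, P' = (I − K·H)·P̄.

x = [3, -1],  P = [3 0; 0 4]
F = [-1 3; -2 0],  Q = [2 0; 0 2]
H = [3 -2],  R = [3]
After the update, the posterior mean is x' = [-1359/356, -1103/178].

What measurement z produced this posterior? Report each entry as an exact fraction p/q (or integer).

x̄ = F·x = [-6, -6]
P̄ = F·P·Fᵀ + Q = [41 6; 6 14]
S = H·P̄·Hᵀ + R = [356]
K = P̄·Hᵀ·S⁻¹ = [111/356; -5/178]
x' − x̄ = [777/356, -35/178] = K·y
y = (KᵀK)⁻¹·Kᵀ·(x' − x̄) = [7]
z = y + H·x̄ = [7] + [-6] = [1]

z = [1]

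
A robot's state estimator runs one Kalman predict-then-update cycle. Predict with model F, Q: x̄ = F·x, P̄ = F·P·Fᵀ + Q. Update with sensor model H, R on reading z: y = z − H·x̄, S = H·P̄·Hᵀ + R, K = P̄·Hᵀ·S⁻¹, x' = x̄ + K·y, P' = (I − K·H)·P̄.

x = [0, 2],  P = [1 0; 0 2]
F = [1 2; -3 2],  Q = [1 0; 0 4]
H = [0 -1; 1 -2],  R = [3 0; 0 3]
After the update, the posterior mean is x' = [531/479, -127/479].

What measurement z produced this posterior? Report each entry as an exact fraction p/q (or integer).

z = [2, 1]

x̄ = F·x = [4, 4]
P̄ = F·P·Fᵀ + Q = [10 5; 5 21]
S = H·P̄·Hᵀ + R = [24 37; 37 77]
K = P̄·Hᵀ·S⁻¹ = [-385/479 185/479; -248/479 -111/479]
x' − x̄ = [-1385/479, -2043/479] = K·y
y = (KᵀK)⁻¹·Kᵀ·(x' − x̄) = [6, 5]
z = y + H·x̄ = [6, 5] + [-4, -4] = [2, 1]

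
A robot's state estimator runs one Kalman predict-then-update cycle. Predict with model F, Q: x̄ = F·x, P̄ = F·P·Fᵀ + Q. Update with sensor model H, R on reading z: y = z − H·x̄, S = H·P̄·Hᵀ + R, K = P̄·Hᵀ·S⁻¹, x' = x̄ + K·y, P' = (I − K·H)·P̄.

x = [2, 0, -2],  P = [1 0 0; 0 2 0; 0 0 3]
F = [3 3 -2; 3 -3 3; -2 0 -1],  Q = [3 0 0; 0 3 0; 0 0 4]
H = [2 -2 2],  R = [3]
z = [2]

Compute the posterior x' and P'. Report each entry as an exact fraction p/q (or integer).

x̄ = F·x = [10, 0, -2]
P̄ = F·P·Fᵀ + Q = [42 -27 0; -27 57 -15; 0 -15 11]
y = z − H·x̄ = [-14]
S = H·P̄·Hᵀ + R = [779]
K = P̄·Hᵀ·S⁻¹ = [138/779; -198/779; 52/779]
x' = x̄ + K·y = [5858/779, 2772/779, -2286/779]
P' = (I − K·H)·P̄ = [13674/779 6291/779 -7176/779; 6291/779 5199/779 -1389/779; -7176/779 -1389/779 5865/779]

x' = [5858/779, 2772/779, -2286/779]
P' = [13674/779 6291/779 -7176/779; 6291/779 5199/779 -1389/779; -7176/779 -1389/779 5865/779]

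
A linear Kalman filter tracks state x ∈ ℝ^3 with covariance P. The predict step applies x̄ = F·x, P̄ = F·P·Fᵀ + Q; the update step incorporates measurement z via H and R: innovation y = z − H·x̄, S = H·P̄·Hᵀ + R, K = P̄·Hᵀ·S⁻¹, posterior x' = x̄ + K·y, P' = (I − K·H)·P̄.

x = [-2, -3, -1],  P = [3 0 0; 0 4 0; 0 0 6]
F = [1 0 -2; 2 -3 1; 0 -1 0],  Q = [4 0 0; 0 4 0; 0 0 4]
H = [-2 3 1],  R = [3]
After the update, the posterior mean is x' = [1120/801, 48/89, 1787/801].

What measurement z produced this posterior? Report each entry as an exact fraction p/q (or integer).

x̄ = F·x = [0, 4, 3]
P̄ = F·P·Fᵀ + Q = [31 -6 0; -6 58 12; 0 12 8]
S = H·P̄·Hᵀ + R = [801]
K = P̄·Hᵀ·S⁻¹ = [-80/801; 22/89; 44/801]
x' − x̄ = [1120/801, -308/89, -616/801] = K·y
y = (KᵀK)⁻¹·Kᵀ·(x' − x̄) = [-14]
z = y + H·x̄ = [-14] + [15] = [1]

z = [1]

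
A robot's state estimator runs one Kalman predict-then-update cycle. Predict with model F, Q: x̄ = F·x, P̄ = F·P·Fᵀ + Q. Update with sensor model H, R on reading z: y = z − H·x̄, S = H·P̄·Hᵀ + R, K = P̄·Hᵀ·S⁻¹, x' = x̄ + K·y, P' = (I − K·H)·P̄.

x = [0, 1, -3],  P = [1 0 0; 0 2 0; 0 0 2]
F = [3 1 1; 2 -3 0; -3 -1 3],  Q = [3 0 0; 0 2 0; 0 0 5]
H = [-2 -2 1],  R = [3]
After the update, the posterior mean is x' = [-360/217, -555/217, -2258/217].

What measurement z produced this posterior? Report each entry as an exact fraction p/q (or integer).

x̄ = F·x = [-2, -3, -10]
P̄ = F·P·Fᵀ + Q = [16 0 -5; 0 24 0; -5 0 34]
S = H·P̄·Hᵀ + R = [217]
K = P̄·Hᵀ·S⁻¹ = [-37/217; -48/217; 44/217]
x' − x̄ = [74/217, 96/217, -88/217] = K·y
y = (KᵀK)⁻¹·Kᵀ·(x' − x̄) = [-2]
z = y + H·x̄ = [-2] + [0] = [-2]

z = [-2]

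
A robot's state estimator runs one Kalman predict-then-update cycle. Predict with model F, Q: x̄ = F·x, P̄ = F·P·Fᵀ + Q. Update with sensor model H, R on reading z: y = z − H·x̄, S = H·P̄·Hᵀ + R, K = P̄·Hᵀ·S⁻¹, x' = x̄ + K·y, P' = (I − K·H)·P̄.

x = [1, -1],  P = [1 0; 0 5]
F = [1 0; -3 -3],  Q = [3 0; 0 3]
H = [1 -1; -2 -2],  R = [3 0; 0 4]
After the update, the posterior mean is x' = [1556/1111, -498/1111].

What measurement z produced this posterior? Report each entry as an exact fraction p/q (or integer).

z = [2, -2]

x̄ = F·x = [1, 0]
P̄ = F·P·Fᵀ + Q = [4 -3; -3 57]
S = H·P̄·Hᵀ + R = [70 106; 106 224]
K = P̄·Hᵀ·S⁻¹ = [445/1111 -441/2222; -498/1111 -300/1111]
x' − x̄ = [445/1111, -498/1111] = K·y
y = (KᵀK)⁻¹·Kᵀ·(x' − x̄) = [1, 0]
z = y + H·x̄ = [1, 0] + [1, -2] = [2, -2]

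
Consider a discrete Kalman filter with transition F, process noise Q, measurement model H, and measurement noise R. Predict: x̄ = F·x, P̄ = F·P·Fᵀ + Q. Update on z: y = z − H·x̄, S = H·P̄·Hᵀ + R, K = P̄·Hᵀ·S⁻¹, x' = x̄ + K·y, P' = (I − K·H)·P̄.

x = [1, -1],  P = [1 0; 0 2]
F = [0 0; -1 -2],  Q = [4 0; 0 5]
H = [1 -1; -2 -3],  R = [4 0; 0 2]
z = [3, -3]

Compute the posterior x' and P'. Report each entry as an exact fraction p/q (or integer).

x' = [848/503, -85/503]
P' = [540/503 -308/503; -308/503 280/503]

x̄ = F·x = [0, 1]
P̄ = F·P·Fᵀ + Q = [4 0; 0 14]
y = z − H·x̄ = [4, 0]
S = H·P̄·Hᵀ + R = [22 34; 34 144]
K = P̄·Hᵀ·S⁻¹ = [212/503 -78/503; -147/503 -112/503]
x' = x̄ + K·y = [848/503, -85/503]
P' = (I − K·H)·P̄ = [540/503 -308/503; -308/503 280/503]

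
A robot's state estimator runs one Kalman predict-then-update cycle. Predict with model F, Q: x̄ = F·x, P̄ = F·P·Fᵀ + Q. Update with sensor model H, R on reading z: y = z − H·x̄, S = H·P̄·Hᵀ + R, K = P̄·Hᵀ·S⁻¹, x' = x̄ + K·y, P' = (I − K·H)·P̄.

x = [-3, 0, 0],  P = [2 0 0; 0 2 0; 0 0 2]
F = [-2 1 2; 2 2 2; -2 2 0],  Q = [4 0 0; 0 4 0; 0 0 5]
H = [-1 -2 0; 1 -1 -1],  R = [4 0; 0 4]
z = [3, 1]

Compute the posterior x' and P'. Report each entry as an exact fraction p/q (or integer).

x̄ = F·x = [6, -6, 6]
P̄ = F·P·Fᵀ + Q = [22 4 12; 4 28 0; 12 0 21]
y = z − H·x̄ = [-3, -5]
S = H·P̄·Hᵀ + R = [154 42; 42 43]
K = P̄·Hᵀ·S⁻¹ = [-771/2429 156/347; -786/2429 -84/347; -69/2429 -63/347]
x' = x̄ + K·y = [11427/2429, -9276/2429, 16986/2429]
P' = (I − K·H)·P̄ = [23756/2429 -10336/2429 29724/2429; -10336/2429 6740/2429 -14724/2429; 29724/2429 -14724/2429 46212/2429]

x' = [11427/2429, -9276/2429, 16986/2429]
P' = [23756/2429 -10336/2429 29724/2429; -10336/2429 6740/2429 -14724/2429; 29724/2429 -14724/2429 46212/2429]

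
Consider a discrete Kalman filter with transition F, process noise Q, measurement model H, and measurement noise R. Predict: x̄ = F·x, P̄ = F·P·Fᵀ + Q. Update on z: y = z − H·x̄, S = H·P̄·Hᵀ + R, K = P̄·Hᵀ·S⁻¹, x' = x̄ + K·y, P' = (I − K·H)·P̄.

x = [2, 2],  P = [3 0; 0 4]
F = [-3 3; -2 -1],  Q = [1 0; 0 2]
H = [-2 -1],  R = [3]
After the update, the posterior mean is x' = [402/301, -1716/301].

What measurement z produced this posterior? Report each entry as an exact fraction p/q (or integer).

x̄ = F·x = [0, -6]
P̄ = F·P·Fᵀ + Q = [64 6; 6 18]
S = H·P̄·Hᵀ + R = [301]
K = P̄·Hᵀ·S⁻¹ = [-134/301; -30/301]
x' − x̄ = [402/301, 90/301] = K·y
y = (KᵀK)⁻¹·Kᵀ·(x' − x̄) = [-3]
z = y + H·x̄ = [-3] + [6] = [3]

z = [3]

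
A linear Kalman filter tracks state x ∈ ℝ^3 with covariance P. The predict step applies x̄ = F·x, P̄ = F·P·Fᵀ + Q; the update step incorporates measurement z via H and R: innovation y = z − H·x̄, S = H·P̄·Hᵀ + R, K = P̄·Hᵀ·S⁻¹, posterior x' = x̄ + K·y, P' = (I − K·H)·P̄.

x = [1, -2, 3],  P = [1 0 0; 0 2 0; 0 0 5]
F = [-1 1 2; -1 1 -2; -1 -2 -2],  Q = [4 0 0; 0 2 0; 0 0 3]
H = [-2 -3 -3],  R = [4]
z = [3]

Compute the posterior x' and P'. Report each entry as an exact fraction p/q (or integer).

x' = [-39/41, -1575/451, 1374/451]
P' = [711/41 -145/41 -337/41; -145/41 2811/451 -1625/451; -337/41 -1625/451 4231/451]

x̄ = F·x = [3, -9, -3]
P̄ = F·P·Fᵀ + Q = [27 -17 -23; -17 25 17; -23 17 32]
y = z − H·x̄ = [-27]
S = H·P̄·Hᵀ + R = [451]
K = P̄·Hᵀ·S⁻¹ = [6/41; -92/451; -101/451]
x' = x̄ + K·y = [-39/41, -1575/451, 1374/451]
P' = (I − K·H)·P̄ = [711/41 -145/41 -337/41; -145/41 2811/451 -1625/451; -337/41 -1625/451 4231/451]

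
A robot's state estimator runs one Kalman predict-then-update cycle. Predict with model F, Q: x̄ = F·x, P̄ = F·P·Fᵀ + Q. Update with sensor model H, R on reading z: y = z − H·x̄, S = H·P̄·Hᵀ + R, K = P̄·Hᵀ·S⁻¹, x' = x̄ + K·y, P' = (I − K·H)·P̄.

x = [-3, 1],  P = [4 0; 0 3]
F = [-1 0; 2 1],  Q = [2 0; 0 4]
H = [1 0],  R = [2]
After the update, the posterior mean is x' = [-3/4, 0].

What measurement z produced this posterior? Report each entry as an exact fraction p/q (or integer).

x̄ = F·x = [3, -5]
P̄ = F·P·Fᵀ + Q = [6 -8; -8 23]
S = H·P̄·Hᵀ + R = [8]
K = P̄·Hᵀ·S⁻¹ = [3/4; -1]
x' − x̄ = [-15/4, 5] = K·y
y = (KᵀK)⁻¹·Kᵀ·(x' − x̄) = [-5]
z = y + H·x̄ = [-5] + [3] = [-2]

z = [-2]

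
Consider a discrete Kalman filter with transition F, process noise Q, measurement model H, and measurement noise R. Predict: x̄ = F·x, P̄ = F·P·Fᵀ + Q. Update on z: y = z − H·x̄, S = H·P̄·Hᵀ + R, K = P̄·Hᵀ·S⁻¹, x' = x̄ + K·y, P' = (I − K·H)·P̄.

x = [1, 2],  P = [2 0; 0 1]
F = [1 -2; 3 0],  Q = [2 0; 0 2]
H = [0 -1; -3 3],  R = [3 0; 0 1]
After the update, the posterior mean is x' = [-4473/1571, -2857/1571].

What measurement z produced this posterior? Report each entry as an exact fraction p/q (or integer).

z = [2, 3]

x̄ = F·x = [-3, 3]
P̄ = F·P·Fᵀ + Q = [8 6; 6 20]
S = H·P̄·Hᵀ + R = [23 -42; -42 145]
K = P̄·Hᵀ·S⁻¹ = [-1122/1571 -390/1571; -1136/1571 126/1571]
x' − x̄ = [240/1571, -7570/1571] = K·y
y = (KᵀK)⁻¹·Kᵀ·(x' − x̄) = [5, -15]
z = y + H·x̄ = [5, -15] + [-3, 18] = [2, 3]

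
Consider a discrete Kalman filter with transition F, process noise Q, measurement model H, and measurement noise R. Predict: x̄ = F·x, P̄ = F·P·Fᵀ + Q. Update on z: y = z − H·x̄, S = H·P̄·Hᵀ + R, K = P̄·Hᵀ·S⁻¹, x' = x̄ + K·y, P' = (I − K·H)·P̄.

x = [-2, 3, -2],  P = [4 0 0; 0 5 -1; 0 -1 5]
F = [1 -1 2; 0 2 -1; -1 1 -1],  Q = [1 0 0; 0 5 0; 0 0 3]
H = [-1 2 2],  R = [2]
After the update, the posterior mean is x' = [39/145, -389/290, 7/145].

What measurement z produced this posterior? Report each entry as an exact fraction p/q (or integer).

x̄ = F·x = [-9, 8, 7]
P̄ = F·P·Fᵀ + Q = [34 -25 -22; -25 34 18; -22 18 19]
S = H·P̄·Hᵀ + R = [580]
K = P̄·Hᵀ·S⁻¹ = [-32/145; 129/580; 24/145]
x' − x̄ = [1344/145, -2709/290, -1008/145] = K·y
y = (KᵀK)⁻¹·Kᵀ·(x' − x̄) = [-42]
z = y + H·x̄ = [-42] + [39] = [-3]

z = [-3]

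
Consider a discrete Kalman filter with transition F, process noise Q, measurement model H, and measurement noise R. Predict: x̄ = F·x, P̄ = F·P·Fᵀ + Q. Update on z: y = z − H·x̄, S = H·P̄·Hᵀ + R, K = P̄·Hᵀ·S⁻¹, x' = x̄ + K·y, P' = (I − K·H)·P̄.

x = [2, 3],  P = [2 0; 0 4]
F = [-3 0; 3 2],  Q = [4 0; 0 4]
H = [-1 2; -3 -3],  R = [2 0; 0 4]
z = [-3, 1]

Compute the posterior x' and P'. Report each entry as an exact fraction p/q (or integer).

x' = [276/383, -390/383]
P' = [157/383 -47/383; -47/383 723/2681]

x̄ = F·x = [-6, 12]
P̄ = F·P·Fᵀ + Q = [22 -18; -18 38]
y = z − H·x̄ = [-33, 19]
S = H·P̄·Hᵀ + R = [248 -108; -108 220]
K = P̄·Hᵀ·S⁻¹ = [-251/766 -165/766; 1775/5362 -591/5362]
x' = x̄ + K·y = [276/383, -390/383]
P' = (I − K·H)·P̄ = [157/383 -47/383; -47/383 723/2681]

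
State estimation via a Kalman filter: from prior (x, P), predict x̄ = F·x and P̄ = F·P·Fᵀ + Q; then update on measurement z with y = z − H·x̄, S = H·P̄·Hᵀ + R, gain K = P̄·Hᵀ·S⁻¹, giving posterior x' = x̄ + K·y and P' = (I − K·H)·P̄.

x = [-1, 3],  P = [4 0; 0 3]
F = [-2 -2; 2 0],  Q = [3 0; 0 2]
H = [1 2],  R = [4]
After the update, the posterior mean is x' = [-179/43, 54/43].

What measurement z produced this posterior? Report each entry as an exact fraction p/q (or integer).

z = [-1]

x̄ = F·x = [-4, -2]
P̄ = F·P·Fᵀ + Q = [31 -16; -16 18]
S = H·P̄·Hᵀ + R = [43]
K = P̄·Hᵀ·S⁻¹ = [-1/43; 20/43]
x' − x̄ = [-7/43, 140/43] = K·y
y = (KᵀK)⁻¹·Kᵀ·(x' − x̄) = [7]
z = y + H·x̄ = [7] + [-8] = [-1]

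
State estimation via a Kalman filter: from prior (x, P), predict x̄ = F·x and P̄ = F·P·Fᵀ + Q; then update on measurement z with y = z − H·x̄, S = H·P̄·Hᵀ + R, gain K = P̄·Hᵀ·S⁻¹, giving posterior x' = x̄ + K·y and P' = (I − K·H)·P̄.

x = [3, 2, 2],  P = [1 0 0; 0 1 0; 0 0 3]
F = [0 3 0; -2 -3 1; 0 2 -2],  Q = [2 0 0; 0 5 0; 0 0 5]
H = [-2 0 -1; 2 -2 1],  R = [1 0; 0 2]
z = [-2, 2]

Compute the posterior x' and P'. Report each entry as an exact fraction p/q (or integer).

x' = [12994/4349, -1970/4349, -18810/4349]
P' = [9943/4349 735/4349 -18480/4349; 735/4349 2949/4349 408/4349; -18480/4349 408/4349 38202/4349]

x̄ = F·x = [6, -10, 0]
P̄ = F·P·Fᵀ + Q = [11 -9 6; -9 21 -12; 6 -12 21]
y = z − H·x̄ = [10, -30]
S = H·P̄·Hᵀ + R = [90 -149; -149 295]
K = P̄·Hᵀ·S⁻¹ = [-1406/4349 -32/4349; -1878/4349 -2010/4349; -1242/4349 213/4349]
x' = x̄ + K·y = [12994/4349, -1970/4349, -18810/4349]
P' = (I − K·H)·P̄ = [9943/4349 735/4349 -18480/4349; 735/4349 2949/4349 408/4349; -18480/4349 408/4349 38202/4349]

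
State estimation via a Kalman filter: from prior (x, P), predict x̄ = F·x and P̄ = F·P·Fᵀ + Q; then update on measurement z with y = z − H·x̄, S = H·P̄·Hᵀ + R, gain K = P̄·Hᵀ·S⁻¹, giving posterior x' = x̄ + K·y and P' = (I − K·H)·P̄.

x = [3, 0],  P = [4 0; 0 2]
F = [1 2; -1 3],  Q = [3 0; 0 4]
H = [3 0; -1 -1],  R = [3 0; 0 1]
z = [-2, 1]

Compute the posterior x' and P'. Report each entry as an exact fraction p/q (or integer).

x̄ = F·x = [3, -3]
P̄ = F·P·Fᵀ + Q = [15 8; 8 26]
y = z − H·x̄ = [-11, 1]
S = H·P̄·Hᵀ + R = [138 -69; -69 58]
K = P̄·Hᵀ·S⁻¹ = [341/1081 -1/47; -318/1081 -44/47]
x' = x̄ + K·y = [-531/1081, -757/1081]
P' = (I − K·H)·P̄ = [341/1081 -318/1081; -318/1081 1330/1081]

x' = [-531/1081, -757/1081]
P' = [341/1081 -318/1081; -318/1081 1330/1081]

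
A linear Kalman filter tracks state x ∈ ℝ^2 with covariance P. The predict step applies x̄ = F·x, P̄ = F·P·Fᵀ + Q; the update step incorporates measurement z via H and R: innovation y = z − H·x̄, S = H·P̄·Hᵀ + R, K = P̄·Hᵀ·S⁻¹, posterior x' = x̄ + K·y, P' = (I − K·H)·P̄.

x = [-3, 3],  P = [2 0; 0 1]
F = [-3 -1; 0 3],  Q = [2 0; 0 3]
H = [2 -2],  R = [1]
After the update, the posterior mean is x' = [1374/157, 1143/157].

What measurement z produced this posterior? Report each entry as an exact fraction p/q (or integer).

x̄ = F·x = [6, 9]
P̄ = F·P·Fᵀ + Q = [21 -3; -3 12]
S = H·P̄·Hᵀ + R = [157]
K = P̄·Hᵀ·S⁻¹ = [48/157; -30/157]
x' − x̄ = [432/157, -270/157] = K·y
y = (KᵀK)⁻¹·Kᵀ·(x' − x̄) = [9]
z = y + H·x̄ = [9] + [-6] = [3]

z = [3]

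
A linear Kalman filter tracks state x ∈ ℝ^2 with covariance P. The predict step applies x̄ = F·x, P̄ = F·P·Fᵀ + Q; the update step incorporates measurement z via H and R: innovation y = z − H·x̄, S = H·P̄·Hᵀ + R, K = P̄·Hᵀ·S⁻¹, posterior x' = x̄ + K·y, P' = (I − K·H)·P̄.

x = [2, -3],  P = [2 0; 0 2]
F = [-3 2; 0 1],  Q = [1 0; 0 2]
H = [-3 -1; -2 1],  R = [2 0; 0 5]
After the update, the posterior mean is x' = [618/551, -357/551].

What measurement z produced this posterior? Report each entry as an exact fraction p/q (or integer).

x̄ = F·x = [-12, -3]
P̄ = F·P·Fᵀ + Q = [27 4; 4 4]
S = H·P̄·Hᵀ + R = [273 154; 154 101]
K = P̄·Hᵀ·S⁻¹ = [-885/3857 -80/551; -1000/3857 196/551]
x' − x̄ = [7230/551, 1296/551] = K·y
y = (KᵀK)⁻¹·Kᵀ·(x' − x̄) = [-42, -24]
z = y + H·x̄ = [-42, -24] + [39, 21] = [-3, -3]

z = [-3, -3]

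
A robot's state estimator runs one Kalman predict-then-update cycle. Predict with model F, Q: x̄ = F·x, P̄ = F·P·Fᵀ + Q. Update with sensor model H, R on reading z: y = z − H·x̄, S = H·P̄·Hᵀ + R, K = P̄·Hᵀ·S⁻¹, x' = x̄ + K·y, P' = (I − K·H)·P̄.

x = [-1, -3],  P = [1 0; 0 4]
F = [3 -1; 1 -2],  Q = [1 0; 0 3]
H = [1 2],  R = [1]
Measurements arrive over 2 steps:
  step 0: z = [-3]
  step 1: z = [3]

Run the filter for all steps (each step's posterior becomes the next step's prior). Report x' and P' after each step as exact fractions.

step 0: x̄ = F·x = [0, 5]
step 0: P̄ = F·P·Fᵀ + Q = [14 11; 11 20]
step 0: y = z − H·x̄ = [-13]
step 0: S = H·P̄·Hᵀ + R = [139]
step 0: K = P̄·Hᵀ·S⁻¹ = [36/139; 51/139]
step 0: x' = x̄ + K·y = [-468/139, 32/139]
step 0: P' = (I − K·H)·P̄ = [650/139 -307/139; -307/139 179/139]
step 1: x̄ = F·x = [-1436/139, -532/139]
step 1: P̄ = F·P·Fᵀ + Q = [8010/139 4457/139; 4457/139 3011/139]
step 1: y = z − H·x̄ = [2917/139]
step 1: S = H·P̄·Hᵀ + R = [38021/139]
step 1: K = P̄·Hᵀ·S⁻¹ = [16924/38021; 10479/38021]
step 1: x' = x̄ + K·y = [-37632/38021, 74389/38021]
step 1: P' = (I − K·H)·P̄ = [130406/38021 -56741/38021; -56741/38021 33610/38021]

step 0: x' = [-468/139, 32/139], P' = [650/139 -307/139; -307/139 179/139]
step 1: x' = [-37632/38021, 74389/38021], P' = [130406/38021 -56741/38021; -56741/38021 33610/38021]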